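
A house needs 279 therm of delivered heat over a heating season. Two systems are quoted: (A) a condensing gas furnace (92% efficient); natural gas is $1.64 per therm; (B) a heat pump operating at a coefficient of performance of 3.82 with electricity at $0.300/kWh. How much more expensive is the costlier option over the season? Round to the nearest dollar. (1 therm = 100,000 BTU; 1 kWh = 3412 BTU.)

$145

Heat load = 279 therm × 100,000 = 27,900,000 BTU
Gas: input = 27,900,000 / 0.92 = 30,326,087 BTU = 303.3 therm → 303.3 × $1.64 = $497.35
Heat pump: 27,900,000 BTU / 3412 = 8,177 kWh heat; / 3.82 = 2,141 kWh in → × $0.300 = $642.17
Difference = |$497.35 − $642.17| = $144.83 ≈ $145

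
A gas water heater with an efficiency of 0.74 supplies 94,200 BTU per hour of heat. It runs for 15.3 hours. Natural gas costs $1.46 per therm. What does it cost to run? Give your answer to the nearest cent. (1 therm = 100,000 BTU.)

$28.44

Heat delivered = 94,200 BTU/h × 15.3 h = 1,441,260 BTU
Gas input = 1,441,260 / 0.74 = 1,947,649 BTU
= 1,947,649 / 100,000 = 19.48 therm
Cost = 19.48 × $1.46/therm = $28.44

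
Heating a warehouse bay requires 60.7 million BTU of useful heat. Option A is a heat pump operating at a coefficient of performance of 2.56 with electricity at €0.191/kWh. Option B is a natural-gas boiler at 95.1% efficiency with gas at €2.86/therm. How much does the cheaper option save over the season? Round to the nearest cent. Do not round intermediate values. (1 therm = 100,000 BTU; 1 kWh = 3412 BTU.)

Heat load = 60.7 × 10⁶ BTU = 60,700,000 BTU
Gas: input = 60,700,000 / 0.951 = 63,827,550 BTU = 638.3 therm → 638.3 × €2.86 = €1,825.47
Heat pump: 60,700,000 BTU / 3412 = 17,790 kWh heat; / 2.56 = 6,949 kWh in → × €0.191 = €1,327.31
Difference = |€1,825.47 − €1,327.31| = €498.16

€498.16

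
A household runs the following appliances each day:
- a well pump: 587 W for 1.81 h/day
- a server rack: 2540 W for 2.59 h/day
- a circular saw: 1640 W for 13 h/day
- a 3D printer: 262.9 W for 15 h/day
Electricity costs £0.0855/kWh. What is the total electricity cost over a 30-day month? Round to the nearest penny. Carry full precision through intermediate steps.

£84.40

well pump: 587 W × 1.81 h × 30 d = 31,874 Wh = 31.87 kWh
server rack: 2540 W × 2.59 h × 30 d = 197,358 Wh = 197.4 kWh
circular saw: 1640 W × 13 h × 30 d = 639,600 Wh = 639.6 kWh
3D printer: 262.9 W × 15 h × 30 d = 118,305 Wh = 118.3 kWh
Total energy = 31.87 + 197.4 + 639.6 + 118.3 = 987.1 kWh
Cost = 987.1 kWh × £0.0855 = £84.40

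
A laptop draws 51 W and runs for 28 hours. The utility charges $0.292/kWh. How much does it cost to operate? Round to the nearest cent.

Energy = 51 W × 28 h = 1,428 Wh = 1.428 kWh
Cost = 1.428 kWh × $0.292/kWh = $0.42

$0.42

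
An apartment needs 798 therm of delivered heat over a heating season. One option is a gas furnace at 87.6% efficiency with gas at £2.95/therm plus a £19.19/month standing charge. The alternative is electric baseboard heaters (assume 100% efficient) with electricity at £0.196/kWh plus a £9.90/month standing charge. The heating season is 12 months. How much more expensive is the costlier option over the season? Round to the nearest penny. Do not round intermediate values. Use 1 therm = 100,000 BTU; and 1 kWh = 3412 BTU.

£1785.25

Heat load = 798 therm × 100,000 = 79,800,000 BTU
Gas: input = 79,800,000 / 0.876 = 91,095,890 BTU = 911 therm → 911 × £2.95 = £2,687.33; + 12 × £19.19 standing = £2,917.61
Electric: 79,800,000 BTU / 3412 = 23,390 kWh → × £0.196 = £4,584.06; + 12 × £9.90 standing = £4,702.86
Difference = |£2,917.61 − £4,702.86| = £1,785.25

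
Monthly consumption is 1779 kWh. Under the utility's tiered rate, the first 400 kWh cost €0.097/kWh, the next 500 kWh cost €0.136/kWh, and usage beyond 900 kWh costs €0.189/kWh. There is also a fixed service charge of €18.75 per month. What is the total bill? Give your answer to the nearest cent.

First 400 kWh × €0.097 = €38.80
Next 500 kWh × €0.136 = €68.00
Remaining 879 kWh × €0.189 = €166.13
Energy charge = €272.93; + service €18.75 = €291.68

€291.68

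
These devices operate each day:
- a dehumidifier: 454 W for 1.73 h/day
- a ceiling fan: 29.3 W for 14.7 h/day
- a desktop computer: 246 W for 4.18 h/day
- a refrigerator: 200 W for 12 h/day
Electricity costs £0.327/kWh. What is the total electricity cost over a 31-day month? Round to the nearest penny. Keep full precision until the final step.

£47.08

dehumidifier: 454 W × 1.73 h × 31 d = 24,348 Wh = 24.35 kWh
ceiling fan: 29.3 W × 14.7 h × 31 d = 13,352 Wh = 13.35 kWh
desktop computer: 246 W × 4.18 h × 31 d = 31,877 Wh = 31.88 kWh
refrigerator: 200 W × 12 h × 31 d = 74,400 Wh = 74.4 kWh
Total energy = 24.35 + 13.35 + 31.88 + 74.4 = 144 kWh
Cost = 144 kWh × £0.327 = £47.08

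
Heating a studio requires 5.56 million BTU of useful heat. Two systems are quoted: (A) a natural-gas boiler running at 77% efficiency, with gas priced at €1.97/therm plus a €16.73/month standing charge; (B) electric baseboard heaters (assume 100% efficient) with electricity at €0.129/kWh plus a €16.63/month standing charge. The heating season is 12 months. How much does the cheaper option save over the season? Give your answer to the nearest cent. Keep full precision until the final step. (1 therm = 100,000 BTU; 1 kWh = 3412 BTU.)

Heat load = 5.56 × 10⁶ BTU = 5,560,000 BTU
Gas: input = 5,560,000 / 0.77 = 7,220,779 BTU = 72.21 therm → 72.21 × €1.97 = €142.25; + 12 × €16.73 standing = €343.01
Electric: 5,560,000 BTU / 3412 = 1,630 kWh → × €0.129 = €210.21; + 12 × €16.63 standing = €409.77
Difference = |€343.01 − €409.77| = €66.76

€66.76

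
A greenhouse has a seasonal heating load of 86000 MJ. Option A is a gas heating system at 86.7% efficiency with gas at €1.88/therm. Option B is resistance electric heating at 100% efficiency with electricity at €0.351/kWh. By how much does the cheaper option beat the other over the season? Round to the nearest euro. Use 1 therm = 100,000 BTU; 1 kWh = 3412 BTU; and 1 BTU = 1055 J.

€6618

Heat load = 86000 MJ = 86,000,000,000 J / 1055 = 81,516,588 BTU
Gas: input = 81,516,588 / 0.867 = 94,021,439 BTU = 940.2 therm → 940.2 × €1.88 = €1,767.60
Electric: 81,516,588 BTU / 3412 = 23,890 kWh → × €0.351 = €8,385.79
Difference = |€1,767.60 − €8,385.79| = €6,618.19 ≈ €6618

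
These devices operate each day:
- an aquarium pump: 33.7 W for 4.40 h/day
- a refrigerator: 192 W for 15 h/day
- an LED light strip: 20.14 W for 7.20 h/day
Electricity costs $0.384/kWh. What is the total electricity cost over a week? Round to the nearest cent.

aquarium pump: 33.7 W × 4.40 h × 7 d = 1,038 Wh = 1.038 kWh
refrigerator: 192 W × 15 h × 7 d = 20,160 Wh = 20.16 kWh
LED light strip: 20.14 W × 7.20 h × 7 d = 1,015 Wh = 1.015 kWh
Total energy = 1.038 + 20.16 + 1.015 = 22.21 kWh
Cost = 22.21 kWh × $0.384 = $8.53

$8.53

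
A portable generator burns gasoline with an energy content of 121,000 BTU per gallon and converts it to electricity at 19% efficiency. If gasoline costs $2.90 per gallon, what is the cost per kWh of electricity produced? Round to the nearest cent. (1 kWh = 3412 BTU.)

Electrical output per gallon = 121,000 BTU × 0.19 / 3412 BTU/kWh = 6.738 kWh
Cost per kWh = $2.90 / 6.738 kWh = $0.430

$0.43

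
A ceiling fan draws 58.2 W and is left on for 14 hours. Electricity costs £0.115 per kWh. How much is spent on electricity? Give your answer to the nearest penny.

£0.09

Energy = 58.2 W × 14 h = 815 Wh = 0.8148 kWh
Cost = 0.8148 kWh × £0.115/kWh = £0.09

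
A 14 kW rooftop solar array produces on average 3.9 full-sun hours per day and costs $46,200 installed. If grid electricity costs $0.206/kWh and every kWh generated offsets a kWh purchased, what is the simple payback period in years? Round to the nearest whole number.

Daily generation = 14 kW × 3.9 h = 54.6 kWh
Annual generation = 54.6 × 365 = 19929 kWh
Annual savings = 19929 × $0.206 = $4,105.37
Payback = $46,200 / $4,105.37 = 11.3 years

11 years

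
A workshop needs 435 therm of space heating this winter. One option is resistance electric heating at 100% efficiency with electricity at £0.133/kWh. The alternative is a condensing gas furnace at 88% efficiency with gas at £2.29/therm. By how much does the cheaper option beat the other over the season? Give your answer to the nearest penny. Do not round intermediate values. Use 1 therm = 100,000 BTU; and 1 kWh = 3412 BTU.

£563.64

Heat load = 435 therm × 100,000 = 43,500,000 BTU
Gas: input = 43,500,000 / 0.880 = 49,431,818 BTU = 494.3 therm → 494.3 × £2.29 = £1,131.99
Electric: 43,500,000 BTU / 3412 = 12,750 kWh → × £0.133 = £1,695.63
Difference = |£1,131.99 − £1,695.63| = £563.64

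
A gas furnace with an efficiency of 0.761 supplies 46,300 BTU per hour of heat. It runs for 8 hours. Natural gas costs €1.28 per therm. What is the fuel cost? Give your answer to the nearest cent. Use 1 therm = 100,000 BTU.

€6.23

Heat delivered = 46,300 BTU/h × 8 h = 370,400 BTU
Gas input = 370,400 / 0.761 = 486,728 BTU
= 486,728 / 100,000 = 4.867 therm
Cost = 4.867 × €1.28/therm = €6.23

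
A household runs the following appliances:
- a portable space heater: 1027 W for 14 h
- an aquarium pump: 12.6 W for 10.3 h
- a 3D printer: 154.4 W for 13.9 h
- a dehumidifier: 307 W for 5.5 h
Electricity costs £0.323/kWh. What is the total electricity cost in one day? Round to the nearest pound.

£6

portable space heater: 1027 W × 14 h = 14,378 Wh = 14.38 kWh
aquarium pump: 12.6 W × 10.3 h = 130 Wh = 0.1298 kWh
3D printer: 154.4 W × 13.9 h = 2,146 Wh = 2.146 kWh
dehumidifier: 307 W × 5.5 h = 1,688 Wh = 1.688 kWh
Total energy = 14.38 + 0.1298 + 2.146 + 1.688 = 18.34 kWh
Cost = 18.34 kWh × £0.323 = £5.92 ≈ £6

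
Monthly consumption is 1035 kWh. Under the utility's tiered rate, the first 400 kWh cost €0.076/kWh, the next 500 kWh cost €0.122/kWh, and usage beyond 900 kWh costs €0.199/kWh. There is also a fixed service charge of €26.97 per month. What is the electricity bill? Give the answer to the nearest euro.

First 400 kWh × €0.076 = €30.40
Next 500 kWh × €0.122 = €61.00
Remaining 135 kWh × €0.199 = €26.87
Energy charge = €118.27; + service €26.97 = €145.24 ≈ €145

€145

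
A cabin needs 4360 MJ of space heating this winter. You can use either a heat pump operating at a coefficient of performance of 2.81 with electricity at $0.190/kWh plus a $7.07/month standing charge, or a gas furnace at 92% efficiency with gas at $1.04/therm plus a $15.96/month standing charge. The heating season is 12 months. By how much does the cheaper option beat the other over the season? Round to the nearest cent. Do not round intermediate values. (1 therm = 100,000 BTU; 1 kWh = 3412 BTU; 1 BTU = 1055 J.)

$71.50

Heat load = 4360 MJ = 4,360,000,000 J / 1055 = 4,132,701 BTU
Gas: input = 4,132,701 / 0.92 = 4,492,067 BTU = 44.92 therm → 44.92 × $1.04 = $46.72; + 12 × $15.96 standing = $238.24
Heat pump: 4,132,701 BTU / 3412 = 1,211 kWh heat; / 2.81 = 431 kWh in → × $0.190 = $81.90; + 12 × $7.07 standing = $166.74
Difference = |$238.24 − $166.74| = $71.50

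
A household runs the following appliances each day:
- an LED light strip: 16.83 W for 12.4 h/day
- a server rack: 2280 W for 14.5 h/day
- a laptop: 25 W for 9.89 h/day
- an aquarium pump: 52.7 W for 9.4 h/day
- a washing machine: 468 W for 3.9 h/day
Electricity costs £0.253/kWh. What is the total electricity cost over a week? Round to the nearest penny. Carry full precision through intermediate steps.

£63.47

LED light strip: 16.83 W × 12.4 h × 7 d = 1,461 Wh = 1.461 kWh
server rack: 2280 W × 14.5 h × 7 d = 231,420 Wh = 231.4 kWh
laptop: 25 W × 9.89 h × 7 d = 1,731 Wh = 1.731 kWh
aquarium pump: 52.7 W × 9.4 h × 7 d = 3,468 Wh = 3.468 kWh
washing machine: 468 W × 3.9 h × 7 d = 12,776 Wh = 12.78 kWh
Total energy = 1.461 + 231.4 + 1.731 + 3.468 + 12.78 = 250.9 kWh
Cost = 250.9 kWh × £0.253 = £63.47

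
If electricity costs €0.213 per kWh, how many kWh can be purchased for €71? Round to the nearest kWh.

333 kWh

€71 / €0.213 per kWh = 333.3 kWh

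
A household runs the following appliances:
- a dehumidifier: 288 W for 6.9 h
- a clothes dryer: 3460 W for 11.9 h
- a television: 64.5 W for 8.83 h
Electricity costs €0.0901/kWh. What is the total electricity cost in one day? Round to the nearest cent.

€3.94

dehumidifier: 288 W × 6.9 h = 1,987 Wh = 1.987 kWh
clothes dryer: 3460 W × 11.9 h = 41,174 Wh = 41.17 kWh
television: 64.5 W × 8.83 h = 570 Wh = 0.5695 kWh
Total energy = 1.987 + 41.17 + 0.5695 = 43.73 kWh
Cost = 43.73 kWh × €0.0901 = €3.94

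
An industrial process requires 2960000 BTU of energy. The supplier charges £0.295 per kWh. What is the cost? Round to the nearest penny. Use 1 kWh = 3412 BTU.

2960000 BTU × (0.00029308 kWh/BTU) = 867.5 kWh
Cost = 867.5 kWh × £0.295/kWh = £255.92

£255.92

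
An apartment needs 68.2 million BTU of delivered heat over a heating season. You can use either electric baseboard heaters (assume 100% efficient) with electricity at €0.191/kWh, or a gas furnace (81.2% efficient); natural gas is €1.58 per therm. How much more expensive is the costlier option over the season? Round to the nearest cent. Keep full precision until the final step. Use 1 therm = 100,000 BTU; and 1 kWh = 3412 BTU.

Heat load = 68.2 × 10⁶ BTU = 68,200,000 BTU
Gas: input = 68,200,000 / 0.812 = 83,990,148 BTU = 839.9 therm → 839.9 × €1.58 = €1,327.04
Electric: 68,200,000 BTU / 3412 = 19,990 kWh → × €0.191 = €3,817.76
Difference = |€1,327.04 − €3,817.76| = €2,490.72

€2490.72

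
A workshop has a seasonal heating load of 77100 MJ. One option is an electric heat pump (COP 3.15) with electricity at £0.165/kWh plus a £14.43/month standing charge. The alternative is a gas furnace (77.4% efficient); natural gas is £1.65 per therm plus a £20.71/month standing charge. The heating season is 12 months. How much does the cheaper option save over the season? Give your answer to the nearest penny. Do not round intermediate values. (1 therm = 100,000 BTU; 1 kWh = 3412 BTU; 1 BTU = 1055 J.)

Heat load = 77100 MJ = 77,100,000,000 J / 1055 = 73,080,569 BTU
Gas: input = 73,080,569 / 0.774 = 94,419,339 BTU = 944.2 therm → 944.2 × £1.65 = £1,557.92; + 12 × £20.71 standing = £1,806.44
Heat pump: 73,080,569 BTU / 3412 = 21,420 kWh heat; / 3.15 = 6,800 kWh in → × £0.165 = £1,121.93; + 12 × £14.43 standing = £1,295.09
Difference = |£1,806.44 − £1,295.09| = £511.35

£511.35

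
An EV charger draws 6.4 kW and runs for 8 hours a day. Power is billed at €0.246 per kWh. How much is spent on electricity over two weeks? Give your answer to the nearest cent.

Energy = 6400 W × 8 h/day × 14 days = 716,800 Wh = 716.8 kWh
Cost = 716.8 kWh × €0.246/kWh = €176.33

€176.33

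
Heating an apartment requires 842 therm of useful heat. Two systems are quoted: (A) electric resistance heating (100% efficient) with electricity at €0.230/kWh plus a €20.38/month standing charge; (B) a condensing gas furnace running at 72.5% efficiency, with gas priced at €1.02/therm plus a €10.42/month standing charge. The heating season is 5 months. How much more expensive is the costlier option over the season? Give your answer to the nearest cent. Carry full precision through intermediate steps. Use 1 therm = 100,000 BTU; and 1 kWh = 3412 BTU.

€4541.04

Heat load = 842 therm × 100,000 = 84,200,000 BTU
Gas: input = 84,200,000 / 0.725 = 116,137,931 BTU = 1,161 therm → 1,161 × €1.02 = €1,184.61; + 5 × €10.42 standing = €1,236.71
Electric: 84,200,000 BTU / 3412 = 24,680 kWh → × €0.230 = €5,675.85; + 5 × €20.38 standing = €5,777.75
Difference = |€1,236.71 − €5,777.75| = €4,541.04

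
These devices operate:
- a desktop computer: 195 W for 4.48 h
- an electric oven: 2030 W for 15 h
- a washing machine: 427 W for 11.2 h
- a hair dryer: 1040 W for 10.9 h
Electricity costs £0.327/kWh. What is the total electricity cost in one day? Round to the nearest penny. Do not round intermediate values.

desktop computer: 195 W × 4.48 h = 874 Wh = 0.8736 kWh
electric oven: 2030 W × 15 h = 30,450 Wh = 30.45 kWh
washing machine: 427 W × 11.2 h = 4,782 Wh = 4.782 kWh
hair dryer: 1040 W × 10.9 h = 11,336 Wh = 11.34 kWh
Total energy = 0.8736 + 30.45 + 4.782 + 11.34 = 47.44 kWh
Cost = 47.44 kWh × £0.327 = £15.51

£15.51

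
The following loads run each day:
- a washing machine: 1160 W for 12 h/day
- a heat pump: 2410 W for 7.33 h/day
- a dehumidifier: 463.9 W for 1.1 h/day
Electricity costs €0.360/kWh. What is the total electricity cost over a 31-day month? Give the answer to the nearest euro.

washing machine: 1160 W × 12 h × 31 d = 431,520 Wh = 431.5 kWh
heat pump: 2410 W × 7.33 h × 31 d = 547,624 Wh = 547.6 kWh
dehumidifier: 463.9 W × 1.1 h × 31 d = 15,819 Wh = 15.82 kWh
Total energy = 431.5 + 547.6 + 15.82 = 995 kWh
Cost = 995 kWh × €0.360 = €358.19 ≈ €358

€358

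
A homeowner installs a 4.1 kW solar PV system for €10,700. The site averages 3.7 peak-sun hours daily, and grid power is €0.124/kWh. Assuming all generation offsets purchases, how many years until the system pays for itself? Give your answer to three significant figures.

15.6 years

Daily generation = 4.1 kW × 3.7 h = 15.17 kWh
Annual generation = 15.17 × 365 = 5537.1 kWh
Annual savings = 5537.1 × €0.124 = €686.59
Payback = €10,700 / €686.59 = 15.6 years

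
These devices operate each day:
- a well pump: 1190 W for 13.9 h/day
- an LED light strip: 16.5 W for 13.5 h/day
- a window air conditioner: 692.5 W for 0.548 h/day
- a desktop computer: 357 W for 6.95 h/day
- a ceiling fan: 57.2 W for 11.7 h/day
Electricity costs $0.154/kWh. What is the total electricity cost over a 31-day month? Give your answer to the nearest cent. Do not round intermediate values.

$96.88

well pump: 1190 W × 13.9 h × 31 d = 512,771 Wh = 512.8 kWh
LED light strip: 16.5 W × 13.5 h × 31 d = 6,905 Wh = 6.905 kWh
window air conditioner: 692.5 W × 0.548 h × 31 d = 11,764 Wh = 11.76 kWh
desktop computer: 357 W × 6.95 h × 31 d = 76,916 Wh = 76.92 kWh
ceiling fan: 57.2 W × 11.7 h × 31 d = 20,746 Wh = 20.75 kWh
Total energy = 512.8 + 6.905 + 11.76 + 76.92 + 20.75 = 629.1 kWh
Cost = 629.1 kWh × $0.154 = $96.88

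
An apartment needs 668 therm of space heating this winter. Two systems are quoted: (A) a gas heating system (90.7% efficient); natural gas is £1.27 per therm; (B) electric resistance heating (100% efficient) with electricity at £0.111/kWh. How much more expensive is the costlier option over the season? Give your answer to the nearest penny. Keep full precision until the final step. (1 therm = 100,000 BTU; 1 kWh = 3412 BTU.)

Heat load = 668 therm × 100,000 = 66,800,000 BTU
Gas: input = 66,800,000 / 0.907 = 73,649,394 BTU = 736.5 therm → 736.5 × £1.27 = £935.35
Electric: 66,800,000 BTU / 3412 = 19,580 kWh → × £0.111 = £2,173.15
Difference = |£935.35 − £2,173.15| = £1,237.81

£1237.81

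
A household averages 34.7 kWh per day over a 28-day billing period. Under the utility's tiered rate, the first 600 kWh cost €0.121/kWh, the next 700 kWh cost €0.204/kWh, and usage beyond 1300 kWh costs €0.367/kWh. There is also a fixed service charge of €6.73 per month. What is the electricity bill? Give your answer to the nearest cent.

€155.14

Usage = 34.7 kWh/day × 28 days = 971.6 kWh
First 600 kWh × €0.121 = €72.60
Next 371.6 kWh × €0.204 = €75.81
Remaining tier: 0 kWh (not reached)
Energy charge = €148.41; + service €6.73 = €155.14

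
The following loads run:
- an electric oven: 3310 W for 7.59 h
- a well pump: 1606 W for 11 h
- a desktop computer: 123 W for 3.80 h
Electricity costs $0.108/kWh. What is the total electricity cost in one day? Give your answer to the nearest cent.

electric oven: 3310 W × 7.59 h = 25,123 Wh = 25.12 kWh
well pump: 1606 W × 11 h = 17,666 Wh = 17.67 kWh
desktop computer: 123 W × 3.80 h = 467 Wh = 0.4674 kWh
Total energy = 25.12 + 17.67 + 0.4674 = 43.26 kWh
Cost = 43.26 kWh × $0.108 = $4.67

$4.67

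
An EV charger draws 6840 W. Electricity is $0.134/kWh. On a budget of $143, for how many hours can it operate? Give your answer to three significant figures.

156 h

Energy budget = $143 / $0.134 per kWh = 1,067 kWh = 1,067,164 Wh
Runtime = 1,067,164 Wh / 6840 W = 156 h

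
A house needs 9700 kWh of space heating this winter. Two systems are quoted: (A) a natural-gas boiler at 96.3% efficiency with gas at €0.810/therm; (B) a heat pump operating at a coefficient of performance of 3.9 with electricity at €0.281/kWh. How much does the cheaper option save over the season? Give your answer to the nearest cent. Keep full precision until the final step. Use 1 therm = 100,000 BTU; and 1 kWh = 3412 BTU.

Heat load = 9700 kWh × 3412 = 33,096,400 BTU
Gas: input = 33,096,400 / 0.963 = 34,368,017 BTU = 343.7 therm → 343.7 × €0.810 = €278.38
Heat pump: 33,096,400 BTU / 3412 = 9,700 kWh heat; / 3.9 = 2,487 kWh in → × €0.281 = €698.90
Difference = |€278.38 − €698.90| = €420.52

€420.52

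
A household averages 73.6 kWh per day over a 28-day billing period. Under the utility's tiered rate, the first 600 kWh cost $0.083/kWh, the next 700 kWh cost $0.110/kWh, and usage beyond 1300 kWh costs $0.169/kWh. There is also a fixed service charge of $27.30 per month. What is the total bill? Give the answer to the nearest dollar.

Usage = 73.6 kWh/day × 28 days = 2060.8 kWh
First 600 kWh × $0.083 = $49.80
Next 700 kWh × $0.110 = $77.00
Remaining 760.8 kWh × $0.169 = $128.58
Energy charge = $255.38; + service $27.30 = $282.68 ≈ $283

$283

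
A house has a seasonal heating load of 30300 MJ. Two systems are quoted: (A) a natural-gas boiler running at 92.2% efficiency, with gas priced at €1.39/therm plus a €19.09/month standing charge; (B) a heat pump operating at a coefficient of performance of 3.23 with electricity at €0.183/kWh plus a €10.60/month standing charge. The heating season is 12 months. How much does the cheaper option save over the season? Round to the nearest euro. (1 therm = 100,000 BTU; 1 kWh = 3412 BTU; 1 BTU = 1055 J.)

Heat load = 30300 MJ = 30,300,000,000 J / 1055 = 28,720,379 BTU
Gas: input = 28,720,379 / 0.922 = 31,150,086 BTU = 311.5 therm → 311.5 × €1.39 = €432.99; + 12 × €19.09 standing = €662.07
Heat pump: 28,720,379 BTU / 3412 = 8,417 kWh heat; / 3.23 = 2,606 kWh in → × €0.183 = €476.90; + 12 × €10.60 standing = €604.10
Difference = |€662.07 − €604.10| = €57.96 ≈ €58

€58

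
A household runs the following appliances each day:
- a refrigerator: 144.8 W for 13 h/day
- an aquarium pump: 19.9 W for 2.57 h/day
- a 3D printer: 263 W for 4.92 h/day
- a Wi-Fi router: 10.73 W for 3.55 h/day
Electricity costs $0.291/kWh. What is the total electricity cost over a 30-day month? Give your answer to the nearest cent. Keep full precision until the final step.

$28.51

refrigerator: 144.8 W × 13 h × 30 d = 56,472 Wh = 56.47 kWh
aquarium pump: 19.9 W × 2.57 h × 30 d = 1,534 Wh = 1.534 kWh
3D printer: 263 W × 4.92 h × 30 d = 38,819 Wh = 38.82 kWh
Wi-Fi router: 10.73 W × 3.55 h × 30 d = 1,143 Wh = 1.143 kWh
Total energy = 56.47 + 1.534 + 38.82 + 1.143 = 97.97 kWh
Cost = 97.97 kWh × $0.291 = $28.51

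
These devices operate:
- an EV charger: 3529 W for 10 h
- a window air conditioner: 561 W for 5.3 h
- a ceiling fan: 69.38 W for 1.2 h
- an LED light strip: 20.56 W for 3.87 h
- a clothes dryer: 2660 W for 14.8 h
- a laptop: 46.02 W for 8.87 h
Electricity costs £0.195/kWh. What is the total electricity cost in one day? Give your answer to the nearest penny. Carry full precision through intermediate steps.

EV charger: 3529 W × 10 h = 35,290 Wh = 35.29 kWh
window air conditioner: 561 W × 5.3 h = 2,973 Wh = 2.973 kWh
ceiling fan: 69.38 W × 1.2 h = 83 Wh = 0.08326 kWh
LED light strip: 20.56 W × 3.87 h = 80 Wh = 0.07957 kWh
clothes dryer: 2660 W × 14.8 h = 39,368 Wh = 39.37 kWh
laptop: 46.02 W × 8.87 h = 408 Wh = 0.4082 kWh
Total energy = 35.29 + 2.973 + 0.08326 + 0.07957 + 39.37 + 0.4082 = 78.2 kWh
Cost = 78.2 kWh × £0.195 = £15.25

£15.25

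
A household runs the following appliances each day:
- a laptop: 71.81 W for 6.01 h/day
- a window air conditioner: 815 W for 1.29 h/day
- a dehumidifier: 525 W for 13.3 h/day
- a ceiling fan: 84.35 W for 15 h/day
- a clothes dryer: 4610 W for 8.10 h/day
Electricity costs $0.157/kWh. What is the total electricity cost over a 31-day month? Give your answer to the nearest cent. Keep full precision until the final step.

$229.10

laptop: 71.81 W × 6.01 h × 31 d = 13,379 Wh = 13.38 kWh
window air conditioner: 815 W × 1.29 h × 31 d = 32,592 Wh = 32.59 kWh
dehumidifier: 525 W × 13.3 h × 31 d = 216,458 Wh = 216.5 kWh
ceiling fan: 84.35 W × 15 h × 31 d = 39,223 Wh = 39.22 kWh
clothes dryer: 4610 W × 8.10 h × 31 d = 1,157,571 Wh = 1,158 kWh
Total energy = 13.38 + 32.59 + 216.5 + 39.22 + 1,158 = 1,459 kWh
Cost = 1,459 kWh × $0.157 = $229.10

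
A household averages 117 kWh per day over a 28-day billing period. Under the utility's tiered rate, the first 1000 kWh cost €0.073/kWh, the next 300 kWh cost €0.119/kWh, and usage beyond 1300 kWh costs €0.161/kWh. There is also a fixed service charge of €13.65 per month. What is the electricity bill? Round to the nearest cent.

€440.49

Usage = 117 kWh/day × 28 days = 3276 kWh
First 1000 kWh × €0.073 = €73.00
Next 300 kWh × €0.119 = €35.70
Remaining 1976 kWh × €0.161 = €318.14
Energy charge = €426.84; + service €13.65 = €440.49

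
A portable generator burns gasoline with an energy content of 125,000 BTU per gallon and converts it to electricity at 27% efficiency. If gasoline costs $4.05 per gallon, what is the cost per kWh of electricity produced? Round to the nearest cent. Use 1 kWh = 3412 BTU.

Electrical output per gallon = 125,000 BTU × 0.27 / 3412 BTU/kWh = 9.892 kWh
Cost per kWh = $4.05 / 9.892 kWh = $0.409

$0.41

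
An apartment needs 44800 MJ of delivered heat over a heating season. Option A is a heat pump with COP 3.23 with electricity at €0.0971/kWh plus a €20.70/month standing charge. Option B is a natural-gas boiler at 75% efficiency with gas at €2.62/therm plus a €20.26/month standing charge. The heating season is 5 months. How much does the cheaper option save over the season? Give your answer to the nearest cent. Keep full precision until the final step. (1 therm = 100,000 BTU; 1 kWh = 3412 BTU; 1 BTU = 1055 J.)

€1107.09

Heat load = 44800 MJ = 44,800,000,000 J / 1055 = 42,464,455 BTU
Gas: input = 42,464,455 / 0.75 = 56,619,273 BTU = 566.2 therm → 566.2 × €2.62 = €1,483.42; + 5 × €20.26 standing = €1,584.72
Heat pump: 42,464,455 BTU / 3412 = 12,450 kWh heat; / 3.23 = 3,853 kWh in → × €0.0971 = €374.14; + 5 × €20.70 standing = €477.64
Difference = |€1,584.72 − €477.64| = €1,107.09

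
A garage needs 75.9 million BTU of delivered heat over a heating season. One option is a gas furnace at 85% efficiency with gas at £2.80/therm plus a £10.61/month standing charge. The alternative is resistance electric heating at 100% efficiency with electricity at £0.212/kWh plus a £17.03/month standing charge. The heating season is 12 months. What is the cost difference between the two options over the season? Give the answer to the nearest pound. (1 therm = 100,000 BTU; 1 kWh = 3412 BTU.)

Heat load = 75.9 × 10⁶ BTU = 75,900,000 BTU
Gas: input = 75,900,000 / 0.85 = 89,294,118 BTU = 892.9 therm → 892.9 × £2.80 = £2,500.24; + 12 × £10.61 standing = £2,627.56
Electric: 75,900,000 BTU / 3412 = 22,250 kWh → × £0.212 = £4,715.94; + 12 × £17.03 standing = £4,920.30
Difference = |£2,627.56 − £4,920.30| = £2,292.75 ≈ £2293

£2293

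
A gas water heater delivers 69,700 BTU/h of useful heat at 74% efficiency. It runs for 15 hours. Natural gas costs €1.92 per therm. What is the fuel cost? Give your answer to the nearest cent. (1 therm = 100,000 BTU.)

€27.13

Heat delivered = 69,700 BTU/h × 15 h = 1,045,500 BTU
Gas input = 1,045,500 / 0.74 = 1,412,838 BTU
= 1,412,838 / 100,000 = 14.13 therm
Cost = 14.13 × €1.92/therm = €27.13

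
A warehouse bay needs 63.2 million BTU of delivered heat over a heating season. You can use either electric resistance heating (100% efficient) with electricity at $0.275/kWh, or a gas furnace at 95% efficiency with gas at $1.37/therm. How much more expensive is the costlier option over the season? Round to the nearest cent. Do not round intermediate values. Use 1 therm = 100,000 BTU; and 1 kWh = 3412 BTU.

$4182.38

Heat load = 63.2 × 10⁶ BTU = 63,200,000 BTU
Gas: input = 63,200,000 / 0.95 = 66,526,316 BTU = 665.3 therm → 665.3 × $1.37 = $911.41
Electric: 63,200,000 BTU / 3412 = 18,520 kWh → × $0.275 = $5,093.79
Difference = |$911.41 − $5,093.79| = $4,182.38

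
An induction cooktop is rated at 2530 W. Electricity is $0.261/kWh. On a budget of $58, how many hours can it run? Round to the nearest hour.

Energy budget = $58 / $0.261 per kWh = 222.2 kWh = 222,222 Wh
Runtime = 222,222 Wh / 2530 W = 87.83 h

88 h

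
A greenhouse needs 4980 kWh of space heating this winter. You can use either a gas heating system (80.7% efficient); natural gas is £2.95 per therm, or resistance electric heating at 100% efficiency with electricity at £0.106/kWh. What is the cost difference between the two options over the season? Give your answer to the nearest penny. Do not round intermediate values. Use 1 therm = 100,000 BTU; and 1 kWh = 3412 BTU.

£93.26

Heat load = 4980 kWh × 3412 = 16,991,760 BTU
Gas: input = 16,991,760 / 0.807 = 21,055,465 BTU = 210.6 therm → 210.6 × £2.95 = £621.14
Electric: 16,991,760 BTU / 3412 = 4,980 kWh → × £0.106 = £527.88
Difference = |£621.14 − £527.88| = £93.26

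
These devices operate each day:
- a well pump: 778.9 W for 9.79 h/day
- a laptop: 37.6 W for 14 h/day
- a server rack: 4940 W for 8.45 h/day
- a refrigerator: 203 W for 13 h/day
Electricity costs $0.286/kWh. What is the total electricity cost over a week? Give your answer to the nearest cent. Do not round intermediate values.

well pump: 778.9 W × 9.79 h × 7 d = 53,378 Wh = 53.38 kWh
laptop: 37.6 W × 14 h × 7 d = 3,685 Wh = 3.685 kWh
server rack: 4940 W × 8.45 h × 7 d = 292,201 Wh = 292.2 kWh
refrigerator: 203 W × 13 h × 7 d = 18,473 Wh = 18.47 kWh
Total energy = 53.38 + 3.685 + 292.2 + 18.47 = 367.7 kWh
Cost = 367.7 kWh × $0.286 = $105.17

$105.17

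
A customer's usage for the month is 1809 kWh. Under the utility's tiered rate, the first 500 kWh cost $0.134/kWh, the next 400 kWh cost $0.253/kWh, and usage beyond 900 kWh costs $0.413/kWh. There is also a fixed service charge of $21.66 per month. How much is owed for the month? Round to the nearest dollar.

$565

First 500 kWh × $0.134 = $67.00
Next 400 kWh × $0.253 = $101.20
Remaining 909 kWh × $0.413 = $375.42
Energy charge = $543.62; + service $21.66 = $565.28 ≈ $565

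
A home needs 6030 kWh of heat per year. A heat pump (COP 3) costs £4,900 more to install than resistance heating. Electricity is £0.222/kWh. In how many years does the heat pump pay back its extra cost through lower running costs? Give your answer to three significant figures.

Resistance: 6030 kWh × £0.222 = £1,338.66/yr
Heat pump: 6030 / 3 = 2010 kWh in → × £0.222 = £446.22/yr
Annual savings = £892.44
Payback = £4,900 / £892.44 = 5.49 years

5.49 years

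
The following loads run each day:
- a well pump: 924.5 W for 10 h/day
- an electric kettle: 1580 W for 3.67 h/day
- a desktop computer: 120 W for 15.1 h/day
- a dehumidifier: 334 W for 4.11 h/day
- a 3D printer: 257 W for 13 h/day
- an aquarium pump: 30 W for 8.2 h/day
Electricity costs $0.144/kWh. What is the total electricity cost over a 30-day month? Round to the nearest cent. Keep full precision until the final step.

well pump: 924.5 W × 10 h × 30 d = 277,350 Wh = 277.4 kWh
electric kettle: 1580 W × 3.67 h × 30 d = 173,958 Wh = 174 kWh
desktop computer: 120 W × 15.1 h × 30 d = 54,360 Wh = 54.36 kWh
dehumidifier: 334 W × 4.11 h × 30 d = 41,182 Wh = 41.18 kWh
3D printer: 257 W × 13 h × 30 d = 100,230 Wh = 100.2 kWh
aquarium pump: 30 W × 8.2 h × 30 d = 7,380 Wh = 7.38 kWh
Total energy = 277.4 + 174 + 54.36 + 41.18 + 100.2 + 7.38 = 654.5 kWh
Cost = 654.5 kWh × $0.144 = $94.24

$94.24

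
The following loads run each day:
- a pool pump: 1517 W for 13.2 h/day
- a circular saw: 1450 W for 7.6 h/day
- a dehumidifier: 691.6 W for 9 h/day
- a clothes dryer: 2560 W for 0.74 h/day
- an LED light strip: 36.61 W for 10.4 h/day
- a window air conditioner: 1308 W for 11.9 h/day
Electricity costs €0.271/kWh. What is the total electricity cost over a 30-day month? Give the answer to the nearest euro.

pool pump: 1517 W × 13.2 h × 30 d = 600,732 Wh = 600.7 kWh
circular saw: 1450 W × 7.6 h × 30 d = 330,600 Wh = 330.6 kWh
dehumidifier: 691.6 W × 9 h × 30 d = 186,732 Wh = 186.7 kWh
clothes dryer: 2560 W × 0.74 h × 30 d = 56,832 Wh = 56.83 kWh
LED light strip: 36.61 W × 10.4 h × 30 d = 11,422 Wh = 11.42 kWh
window air conditioner: 1308 W × 11.9 h × 30 d = 466,956 Wh = 467 kWh
Total energy = 600.7 + 330.6 + 186.7 + 56.83 + 11.42 + 467 = 1,653 kWh
Cost = 1,653 kWh × €0.271 = €448.04 ≈ €448

€448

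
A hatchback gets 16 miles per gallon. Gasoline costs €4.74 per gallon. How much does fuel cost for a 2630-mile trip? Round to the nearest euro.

€779

Fuel = 2630 mi / 16 mpg = 164.4 gal
Cost = 164.4 gal × €4.74/gal = €779.14 ≈ €779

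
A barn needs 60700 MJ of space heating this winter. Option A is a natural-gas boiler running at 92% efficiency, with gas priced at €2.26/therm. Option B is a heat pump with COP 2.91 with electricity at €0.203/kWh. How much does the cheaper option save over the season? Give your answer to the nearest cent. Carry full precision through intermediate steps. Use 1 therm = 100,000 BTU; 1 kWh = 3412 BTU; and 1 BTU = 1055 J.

€237.04

Heat load = 60700 MJ = 60,700,000,000 J / 1055 = 57,535,545 BTU
Gas: input = 57,535,545 / 0.92 = 62,538,636 BTU = 625.4 therm → 625.4 × €2.26 = €1,413.37
Heat pump: 57,535,545 BTU / 3412 = 16,860 kWh heat; / 2.91 = 5,795 kWh in → × €0.203 = €1,176.33
Difference = |€1,413.37 − €1,176.33| = €237.04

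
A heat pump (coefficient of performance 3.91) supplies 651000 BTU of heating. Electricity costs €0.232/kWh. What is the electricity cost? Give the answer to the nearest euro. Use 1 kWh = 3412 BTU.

€11

Heat delivered = 651,000 BTU / 3412 = 190.8 kWh
Electrical input = 190.8 kWh / 3.91 = 48.8 kWh
Cost = 48.8 × €0.232/kWh = €11.32 ≈ €11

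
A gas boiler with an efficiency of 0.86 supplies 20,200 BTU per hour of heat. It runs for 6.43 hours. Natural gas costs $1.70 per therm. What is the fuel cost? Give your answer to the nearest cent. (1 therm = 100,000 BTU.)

$2.57

Heat delivered = 20,200 BTU/h × 6.43 h = 129,886 BTU
Gas input = 129,886 / 0.86 = 151,030 BTU
= 151,030 / 100,000 = 1.51 therm
Cost = 1.51 × $1.70/therm = $2.57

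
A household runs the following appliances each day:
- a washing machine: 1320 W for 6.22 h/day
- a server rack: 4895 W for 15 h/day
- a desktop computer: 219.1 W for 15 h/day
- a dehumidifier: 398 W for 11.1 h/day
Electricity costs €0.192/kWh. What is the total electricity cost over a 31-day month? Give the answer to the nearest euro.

€532

washing machine: 1320 W × 6.22 h × 31 d = 254,522 Wh = 254.5 kWh
server rack: 4895 W × 15 h × 31 d = 2,276,175 Wh = 2,276 kWh
desktop computer: 219.1 W × 15 h × 31 d = 101,882 Wh = 101.9 kWh
dehumidifier: 398 W × 11.1 h × 31 d = 136,952 Wh = 137 kWh
Total energy = 254.5 + 2,276 + 101.9 + 137 = 2,770 kWh
Cost = 2,770 kWh × €0.192 = €531.75 ≈ €532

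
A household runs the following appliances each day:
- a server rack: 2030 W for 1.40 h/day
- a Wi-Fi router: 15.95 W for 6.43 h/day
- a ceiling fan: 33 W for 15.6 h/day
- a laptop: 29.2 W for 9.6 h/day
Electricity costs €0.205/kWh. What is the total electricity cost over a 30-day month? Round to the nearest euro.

server rack: 2030 W × 1.40 h × 30 d = 85,260 Wh = 85.26 kWh
Wi-Fi router: 15.95 W × 6.43 h × 30 d = 3,077 Wh = 3.077 kWh
ceiling fan: 33 W × 15.6 h × 30 d = 15,444 Wh = 15.44 kWh
laptop: 29.2 W × 9.6 h × 30 d = 8,410 Wh = 8.41 kWh
Total energy = 85.26 + 3.077 + 15.44 + 8.41 = 112.2 kWh
Cost = 112.2 kWh × €0.205 = €23.00

€23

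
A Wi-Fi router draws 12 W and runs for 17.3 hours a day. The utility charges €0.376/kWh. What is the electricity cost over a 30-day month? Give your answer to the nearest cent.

€2.34

Energy = 12 W × 17.3 h/day × 30 days = 6,228 Wh = 6.228 kWh
Cost = 6.228 kWh × €0.376/kWh = €2.34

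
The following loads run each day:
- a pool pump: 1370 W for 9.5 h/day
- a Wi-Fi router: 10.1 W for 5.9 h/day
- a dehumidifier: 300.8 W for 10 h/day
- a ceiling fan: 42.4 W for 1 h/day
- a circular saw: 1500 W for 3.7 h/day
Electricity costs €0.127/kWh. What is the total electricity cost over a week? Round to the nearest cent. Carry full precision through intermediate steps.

pool pump: 1370 W × 9.5 h × 7 d = 91,105 Wh = 91.11 kWh
Wi-Fi router: 10.1 W × 5.9 h × 7 d = 417 Wh = 0.4171 kWh
dehumidifier: 300.8 W × 10 h × 7 d = 21,056 Wh = 21.06 kWh
ceiling fan: 42.4 W × 1 h × 7 d = 297 Wh = 0.2968 kWh
circular saw: 1500 W × 3.7 h × 7 d = 38,850 Wh = 38.85 kWh
Total energy = 91.11 + 0.4171 + 21.06 + 0.2968 + 38.85 = 151.7 kWh
Cost = 151.7 kWh × €0.127 = €19.27

€19.27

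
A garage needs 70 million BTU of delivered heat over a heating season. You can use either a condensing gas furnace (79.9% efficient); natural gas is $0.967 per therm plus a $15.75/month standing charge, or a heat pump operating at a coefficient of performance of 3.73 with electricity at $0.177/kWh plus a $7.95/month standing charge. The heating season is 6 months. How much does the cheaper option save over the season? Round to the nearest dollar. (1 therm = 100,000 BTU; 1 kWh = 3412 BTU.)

Heat load = 70 × 10⁶ BTU = 70,000,000 BTU
Gas: input = 70,000,000 / 0.799 = 87,609,512 BTU = 876.1 therm → 876.1 × $0.967 = $847.18; + 6 × $15.75 standing = $941.68
Heat pump: 70,000,000 BTU / 3412 = 20,520 kWh heat; / 3.73 = 5,500 kWh in → × $0.177 = $973.54; + 6 × $7.95 standing = $1,021.24
Difference = |$941.68 − $1,021.24| = $79.56 ≈ $80

$80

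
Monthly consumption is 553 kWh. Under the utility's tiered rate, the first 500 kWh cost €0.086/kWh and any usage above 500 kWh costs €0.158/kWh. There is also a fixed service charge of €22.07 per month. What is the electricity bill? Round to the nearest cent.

First 500 kWh × €0.086 = €43.00
Remaining 53 kWh × €0.158 = €8.37
Energy charge = €51.37; + service €22.07 = €73.44

€73.44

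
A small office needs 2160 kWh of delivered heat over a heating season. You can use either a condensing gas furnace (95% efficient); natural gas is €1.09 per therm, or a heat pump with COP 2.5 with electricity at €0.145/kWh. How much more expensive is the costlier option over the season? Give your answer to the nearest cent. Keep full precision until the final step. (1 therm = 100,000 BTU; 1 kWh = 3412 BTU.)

Heat load = 2160 kWh × 3412 = 7,369,920 BTU
Gas: input = 7,369,920 / 0.95 = 7,757,811 BTU = 77.58 therm → 77.58 × €1.09 = €84.56
Heat pump: 7,369,920 BTU / 3412 = 2,160 kWh heat; / 2.5 = 864 kWh in → × €0.145 = €125.28
Difference = |€84.56 − €125.28| = €40.72

€40.72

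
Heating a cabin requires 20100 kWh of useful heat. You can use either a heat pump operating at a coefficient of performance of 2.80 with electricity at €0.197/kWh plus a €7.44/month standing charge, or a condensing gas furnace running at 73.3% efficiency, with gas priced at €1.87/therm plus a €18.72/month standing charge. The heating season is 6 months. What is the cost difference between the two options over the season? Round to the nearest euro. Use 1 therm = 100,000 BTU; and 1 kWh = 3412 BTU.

Heat load = 20100 kWh × 3412 = 68,581,200 BTU
Gas: input = 68,581,200 / 0.733 = 93,562,347 BTU = 935.6 therm → 935.6 × €1.87 = €1,749.62; + 6 × €18.72 standing = €1,861.94
Heat pump: 68,581,200 BTU / 3412 = 20,100 kWh heat; / 2.80 = 7,179 kWh in → × €0.197 = €1,414.18; + 6 × €7.44 standing = €1,458.82
Difference = |€1,861.94 − €1,458.82| = €403.12 ≈ €403

€403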